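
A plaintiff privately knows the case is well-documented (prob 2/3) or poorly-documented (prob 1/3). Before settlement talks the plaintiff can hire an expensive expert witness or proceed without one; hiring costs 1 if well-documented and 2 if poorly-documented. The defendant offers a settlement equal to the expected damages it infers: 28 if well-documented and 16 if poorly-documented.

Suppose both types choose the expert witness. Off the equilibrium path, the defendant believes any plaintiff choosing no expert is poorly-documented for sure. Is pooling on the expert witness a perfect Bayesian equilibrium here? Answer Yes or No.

On path, the defendant holds the prior and pays 2/3·28 + 1/3·16 = 24. Off path (no expert), believing poorly-documented, it pays 16.
well-documented: the expert witness nets 24 − 1 = 23; no expert nets 16. well-documented stays.
poorly-documented: the expert witness nets 24 − 2 = 22; no expert nets 16. poorly-documented stays.
No type deviates, so pooling is sustained.

Yes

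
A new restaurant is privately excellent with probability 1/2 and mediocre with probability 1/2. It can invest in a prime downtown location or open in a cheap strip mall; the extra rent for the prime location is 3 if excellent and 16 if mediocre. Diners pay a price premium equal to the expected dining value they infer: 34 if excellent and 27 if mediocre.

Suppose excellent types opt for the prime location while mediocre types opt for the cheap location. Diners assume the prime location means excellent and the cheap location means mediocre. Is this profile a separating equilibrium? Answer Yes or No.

Under these beliefs, the prime location earns price premium 34 and the cheap location earns price premium 27.
excellent: the prime location nets 34 − 3 = 31; the cheap location nets 27. excellent prefers the prime location.
mediocre: the prime location nets 34 − 16 = 18; the cheap location nets 27. mediocre prefers the cheap location.
Neither type deviates, so the separating profile is an equilibrium.

Yes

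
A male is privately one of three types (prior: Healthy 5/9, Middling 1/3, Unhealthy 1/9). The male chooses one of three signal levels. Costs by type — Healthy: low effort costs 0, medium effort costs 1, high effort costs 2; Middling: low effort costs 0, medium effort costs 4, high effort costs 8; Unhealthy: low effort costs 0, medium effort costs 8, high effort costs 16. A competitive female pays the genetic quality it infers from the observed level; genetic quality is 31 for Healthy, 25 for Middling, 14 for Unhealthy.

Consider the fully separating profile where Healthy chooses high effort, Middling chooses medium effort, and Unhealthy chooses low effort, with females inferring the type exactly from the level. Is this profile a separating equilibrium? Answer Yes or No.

Separating mating payoffs: high effort → 31, medium effort → 25, low effort → 14.
Healthy (assigned high effort): low effort: 14 − 0 = 14; medium effort: 25 − 1 = 24; high effort: 31 − 2 = 29. Healthy stays.
Middling (assigned medium effort): low effort: 14 − 0 = 14; medium effort: 25 − 4 = 21; high effort: 31 − 8 = 23. Middling prefers high effort.
Unhealthy (assigned low effort): low effort: 14 − 0 = 14; medium effort: 25 − 8 = 17; high effort: 31 − 16 = 15. Unhealthy prefers medium effort.
At least one type deviates; the separating profile fails.

No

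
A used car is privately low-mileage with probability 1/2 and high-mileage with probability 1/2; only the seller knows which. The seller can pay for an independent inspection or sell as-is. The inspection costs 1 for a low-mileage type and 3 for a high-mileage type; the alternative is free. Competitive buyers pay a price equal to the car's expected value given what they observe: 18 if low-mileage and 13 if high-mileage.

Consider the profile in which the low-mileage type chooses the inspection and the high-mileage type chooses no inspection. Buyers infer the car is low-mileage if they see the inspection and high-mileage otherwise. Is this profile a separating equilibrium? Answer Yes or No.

No

Under these beliefs, the inspection earns price 18 and no inspection earns price 13.
low-mileage: the inspection nets 18 − 1 = 17; no inspection nets 13. low-mileage prefers the inspection.
high-mileage: the inspection nets 18 − 3 = 15; no inspection nets 13. high-mileage would deviate to the inspection.
high-mileage has a profitable deviation, so the profile is not an equilibrium.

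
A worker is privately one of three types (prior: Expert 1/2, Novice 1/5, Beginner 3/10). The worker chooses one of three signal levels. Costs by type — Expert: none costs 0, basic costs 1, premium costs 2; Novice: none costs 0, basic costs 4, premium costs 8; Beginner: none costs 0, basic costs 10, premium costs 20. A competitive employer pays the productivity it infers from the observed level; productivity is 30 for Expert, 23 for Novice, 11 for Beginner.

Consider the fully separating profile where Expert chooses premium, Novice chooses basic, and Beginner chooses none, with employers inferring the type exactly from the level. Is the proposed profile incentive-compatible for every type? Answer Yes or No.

No

Separating wages: premium → 30, basic → 23, none → 11.
Expert (assigned premium): none: 11 − 0 = 11; basic: 23 − 1 = 22; premium: 30 − 2 = 28. Expert stays.
Novice (assigned basic): none: 11 − 0 = 11; basic: 23 − 4 = 19; premium: 30 − 8 = 22. Novice prefers premium.
Beginner (assigned none): none: 11 − 0 = 11; basic: 23 − 10 = 13; premium: 30 − 20 = 10. Beginner prefers basic.
At least one type deviates; the separating profile fails.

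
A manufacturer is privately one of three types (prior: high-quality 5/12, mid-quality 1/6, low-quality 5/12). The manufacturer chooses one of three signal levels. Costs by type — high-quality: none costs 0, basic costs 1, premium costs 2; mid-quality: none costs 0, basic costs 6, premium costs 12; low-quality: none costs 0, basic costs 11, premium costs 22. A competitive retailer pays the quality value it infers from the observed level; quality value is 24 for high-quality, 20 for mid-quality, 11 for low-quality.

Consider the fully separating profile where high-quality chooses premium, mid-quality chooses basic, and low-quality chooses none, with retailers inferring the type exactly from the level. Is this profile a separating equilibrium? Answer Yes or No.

Yes

Separating prices: premium → 24, basic → 20, none → 11.
high-quality (assigned premium): none: 11 − 0 = 11; basic: 20 − 1 = 19; premium: 24 − 2 = 22. high-quality stays.
mid-quality (assigned basic): none: 11 − 0 = 11; basic: 20 − 6 = 14; premium: 24 − 12 = 12. mid-quality stays.
low-quality (assigned none): none: 11 − 0 = 11; basic: 20 − 11 = 9; premium: 24 − 22 = 2. low-quality stays.
Every type prefers its assigned level; separation holds.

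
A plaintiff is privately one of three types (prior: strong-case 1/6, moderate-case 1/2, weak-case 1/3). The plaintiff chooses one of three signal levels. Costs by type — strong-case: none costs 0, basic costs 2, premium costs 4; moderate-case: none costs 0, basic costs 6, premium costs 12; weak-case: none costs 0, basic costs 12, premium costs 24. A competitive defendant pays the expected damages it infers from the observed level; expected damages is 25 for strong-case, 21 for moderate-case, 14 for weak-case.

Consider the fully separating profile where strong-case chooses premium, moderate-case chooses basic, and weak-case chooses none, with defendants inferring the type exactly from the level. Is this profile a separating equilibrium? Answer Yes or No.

Separating settlements: premium → 25, basic → 21, none → 14.
strong-case (assigned premium): none: 14 − 0 = 14; basic: 21 − 2 = 19; premium: 25 − 4 = 21. strong-case stays.
moderate-case (assigned basic): none: 14 − 0 = 14; basic: 21 − 6 = 15; premium: 25 − 12 = 13. moderate-case stays.
weak-case (assigned none): none: 14 − 0 = 14; basic: 21 − 12 = 9; premium: 25 − 24 = 1. weak-case stays.
Every type prefers its assigned level; separation holds.

Yes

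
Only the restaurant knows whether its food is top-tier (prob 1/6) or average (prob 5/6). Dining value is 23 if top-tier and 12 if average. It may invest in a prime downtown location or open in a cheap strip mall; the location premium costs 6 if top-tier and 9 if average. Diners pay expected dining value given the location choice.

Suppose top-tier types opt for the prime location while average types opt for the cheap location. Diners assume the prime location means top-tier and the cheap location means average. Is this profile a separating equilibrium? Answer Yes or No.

Under these beliefs, the prime location earns price premium 23 and the cheap location earns price premium 12.
top-tier: the prime location nets 23 − 6 = 17; the cheap location nets 12. top-tier prefers the prime location.
average: the prime location nets 23 − 9 = 14; the cheap location nets 12. average would deviate to the prime location.
average has a profitable deviation, so the profile is not an equilibrium.

No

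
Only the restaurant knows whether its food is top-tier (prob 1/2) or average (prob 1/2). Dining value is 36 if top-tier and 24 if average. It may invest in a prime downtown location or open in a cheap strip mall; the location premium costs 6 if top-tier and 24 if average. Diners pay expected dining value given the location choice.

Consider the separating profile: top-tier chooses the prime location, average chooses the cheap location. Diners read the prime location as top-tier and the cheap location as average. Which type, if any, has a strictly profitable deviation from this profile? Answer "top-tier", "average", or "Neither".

The prime location pays 36; the cheap location pays 24.
top-tier: assigned the prime location, nets 36 − 6 = 30; deviating to the cheap location nets 24.
average: assigned the cheap location, nets 24; deviating to the prime location nets 36 − 24 = 12.
Both types strictly prefer their assigned action; no profitable deviation.

Neither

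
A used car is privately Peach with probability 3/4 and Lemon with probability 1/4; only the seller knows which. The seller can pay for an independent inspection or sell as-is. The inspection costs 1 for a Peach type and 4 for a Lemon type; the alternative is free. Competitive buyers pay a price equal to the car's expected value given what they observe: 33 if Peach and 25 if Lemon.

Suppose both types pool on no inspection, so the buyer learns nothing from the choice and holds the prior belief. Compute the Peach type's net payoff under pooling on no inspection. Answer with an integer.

31

Pooled price = 3/4·33 + 1/4·25 = 31.
Peach pays no cost for no inspection, so net payoff = 31.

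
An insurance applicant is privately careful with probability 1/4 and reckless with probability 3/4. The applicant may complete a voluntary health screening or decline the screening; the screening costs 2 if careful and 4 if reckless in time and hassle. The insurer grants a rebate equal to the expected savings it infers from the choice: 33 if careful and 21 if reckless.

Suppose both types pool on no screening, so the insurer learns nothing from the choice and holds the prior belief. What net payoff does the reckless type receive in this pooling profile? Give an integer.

Pooled rebate = 1/4·33 + 3/4·21 = 24.
reckless pays no cost for no screening, so net payoff = 24.

24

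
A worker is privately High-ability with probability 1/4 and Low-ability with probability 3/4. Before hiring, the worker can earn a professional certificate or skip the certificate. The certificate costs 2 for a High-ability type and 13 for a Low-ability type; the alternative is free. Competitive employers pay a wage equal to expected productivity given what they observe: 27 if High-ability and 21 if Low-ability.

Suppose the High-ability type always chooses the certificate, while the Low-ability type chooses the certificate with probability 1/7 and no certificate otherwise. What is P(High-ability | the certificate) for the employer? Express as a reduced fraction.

P(the certificate) = (1/4)·1 + (3/4)·(1/7) = 5/14.
By Bayes' rule, P(High-ability | the certificate) = (1/4) / (5/14) = 7/10.

7/10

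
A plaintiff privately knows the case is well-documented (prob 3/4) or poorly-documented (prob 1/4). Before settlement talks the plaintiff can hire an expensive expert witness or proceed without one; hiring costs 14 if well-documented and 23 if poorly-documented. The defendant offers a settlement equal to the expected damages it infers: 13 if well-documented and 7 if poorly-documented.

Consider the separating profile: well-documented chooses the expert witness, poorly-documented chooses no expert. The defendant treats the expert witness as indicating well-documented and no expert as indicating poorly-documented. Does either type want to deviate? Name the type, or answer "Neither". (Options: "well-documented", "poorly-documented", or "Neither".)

well-documented

The expert witness pays 13; no expert pays 7.
well-documented: assigned the expert witness, nets 13 − 14 = -1; deviating to no expert nets 7.
poorly-documented: assigned no expert, nets 7; deviating to the expert witness nets 13 − 23 = -10.
The well-documented type gains 8 by deviating.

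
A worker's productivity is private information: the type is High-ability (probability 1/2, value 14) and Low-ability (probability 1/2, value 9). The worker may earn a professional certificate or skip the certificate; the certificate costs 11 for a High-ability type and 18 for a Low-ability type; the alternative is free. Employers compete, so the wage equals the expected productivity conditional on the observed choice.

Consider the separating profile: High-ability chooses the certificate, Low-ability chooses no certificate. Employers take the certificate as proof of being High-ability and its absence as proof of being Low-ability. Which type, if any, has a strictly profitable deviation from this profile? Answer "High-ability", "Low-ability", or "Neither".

High-ability

The certificate pays 14; no certificate pays 9.
High-ability: assigned the certificate, nets 14 − 11 = 3; deviating to no certificate nets 9.
Low-ability: assigned no certificate, nets 9; deviating to the certificate nets 14 − 18 = -4.
The High-ability type gains 6 by deviating.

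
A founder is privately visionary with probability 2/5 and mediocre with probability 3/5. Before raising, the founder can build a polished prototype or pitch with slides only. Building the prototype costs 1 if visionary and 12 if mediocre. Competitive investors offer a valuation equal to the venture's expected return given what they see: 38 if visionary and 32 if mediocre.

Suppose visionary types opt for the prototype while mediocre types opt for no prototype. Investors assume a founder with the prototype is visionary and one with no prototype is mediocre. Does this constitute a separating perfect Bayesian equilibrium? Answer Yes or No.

Under these beliefs, the prototype earns valuation 38 and no prototype earns valuation 32.
visionary: the prototype nets 38 − 1 = 37; no prototype nets 32. visionary prefers the prototype.
mediocre: the prototype nets 38 − 12 = 26; no prototype nets 32. mediocre prefers no prototype.
Neither type deviates, so the separating profile is an equilibrium.

Yes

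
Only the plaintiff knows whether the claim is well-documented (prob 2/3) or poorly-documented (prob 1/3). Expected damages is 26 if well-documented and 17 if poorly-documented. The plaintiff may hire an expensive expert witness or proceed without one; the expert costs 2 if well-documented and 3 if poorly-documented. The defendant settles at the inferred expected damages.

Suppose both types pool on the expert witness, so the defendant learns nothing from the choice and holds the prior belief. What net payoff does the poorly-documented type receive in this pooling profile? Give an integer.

20

Pooled settlement = 2/3·26 + 1/3·17 = 23.
poorly-documented pays cost 3 for the expert witness, so net payoff = 23 − 3 = 20.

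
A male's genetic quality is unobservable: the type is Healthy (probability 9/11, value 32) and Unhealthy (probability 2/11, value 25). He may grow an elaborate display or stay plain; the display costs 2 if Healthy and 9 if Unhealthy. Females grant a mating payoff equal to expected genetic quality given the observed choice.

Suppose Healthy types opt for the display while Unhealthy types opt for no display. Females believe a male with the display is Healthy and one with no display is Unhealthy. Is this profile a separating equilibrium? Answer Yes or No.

Under these beliefs, the display earns mating payoff 32 and no display earns mating payoff 25.
Healthy: the display nets 32 − 2 = 30; no display nets 25. Healthy prefers the display.
Unhealthy: the display nets 32 − 9 = 23; no display nets 25. Unhealthy prefers no display.
Neither type deviates, so the separating profile is an equilibrium.

Yes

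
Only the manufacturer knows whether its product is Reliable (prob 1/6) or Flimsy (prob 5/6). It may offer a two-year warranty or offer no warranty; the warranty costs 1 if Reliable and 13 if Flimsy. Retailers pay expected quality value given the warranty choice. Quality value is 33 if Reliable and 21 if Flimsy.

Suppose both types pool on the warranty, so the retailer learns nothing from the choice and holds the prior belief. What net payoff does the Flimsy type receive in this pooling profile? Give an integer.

Pooled price = 1/6·33 + 5/6·21 = 23.
Flimsy pays cost 13 for the warranty, so net payoff = 23 − 13 = 10.

10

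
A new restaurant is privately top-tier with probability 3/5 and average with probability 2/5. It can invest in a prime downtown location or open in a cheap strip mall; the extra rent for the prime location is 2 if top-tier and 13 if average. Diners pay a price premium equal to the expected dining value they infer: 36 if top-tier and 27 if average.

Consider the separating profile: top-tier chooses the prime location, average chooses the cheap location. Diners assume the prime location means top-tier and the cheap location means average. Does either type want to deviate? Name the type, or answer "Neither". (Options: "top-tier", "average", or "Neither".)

The prime location pays 36; the cheap location pays 27.
top-tier: assigned the prime location, nets 36 − 2 = 34; deviating to the cheap location nets 27.
average: assigned the cheap location, nets 27; deviating to the prime location nets 36 − 13 = 23.
Both types strictly prefer their assigned action; no profitable deviation.

Neither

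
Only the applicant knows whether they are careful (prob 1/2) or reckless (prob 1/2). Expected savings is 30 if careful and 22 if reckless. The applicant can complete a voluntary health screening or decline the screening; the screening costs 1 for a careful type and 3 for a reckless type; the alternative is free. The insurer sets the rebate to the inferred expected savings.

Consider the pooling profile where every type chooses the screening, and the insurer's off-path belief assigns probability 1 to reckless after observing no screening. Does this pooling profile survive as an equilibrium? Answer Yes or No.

Yes

On path, the insurer holds the prior and pays 1/2·30 + 1/2·22 = 26. Off path (no screening), believing reckless, it pays 22.
careful: the screening nets 26 − 1 = 25; no screening nets 22. careful stays.
reckless: the screening nets 26 − 3 = 23; no screening nets 22. reckless stays.
No type deviates, so pooling is sustained.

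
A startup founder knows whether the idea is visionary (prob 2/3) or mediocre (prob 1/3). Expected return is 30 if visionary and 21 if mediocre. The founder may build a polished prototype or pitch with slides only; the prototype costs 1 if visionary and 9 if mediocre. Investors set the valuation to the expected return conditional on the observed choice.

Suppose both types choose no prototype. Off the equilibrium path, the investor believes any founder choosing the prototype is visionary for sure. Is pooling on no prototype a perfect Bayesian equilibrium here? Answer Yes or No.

No

On path, the investor holds the prior and pays 2/3·30 + 1/3·21 = 27. Off path (the prototype), believing visionary, it pays 30.
visionary: no prototype nets 27; the prototype nets 30 − 1 = 29. visionary would deviate.
mediocre: no prototype nets 27; the prototype nets 30 − 9 = 21. mediocre stays.
A type deviates, so pooling fails.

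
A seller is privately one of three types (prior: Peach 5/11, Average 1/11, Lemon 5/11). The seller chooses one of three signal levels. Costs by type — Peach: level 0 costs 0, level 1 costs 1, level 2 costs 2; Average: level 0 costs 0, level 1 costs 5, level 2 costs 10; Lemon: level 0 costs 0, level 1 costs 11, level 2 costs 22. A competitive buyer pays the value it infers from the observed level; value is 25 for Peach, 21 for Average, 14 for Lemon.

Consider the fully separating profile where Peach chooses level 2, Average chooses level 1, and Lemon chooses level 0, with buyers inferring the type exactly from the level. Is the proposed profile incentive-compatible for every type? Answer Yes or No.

Separating prices: level 2 → 25, level 1 → 21, level 0 → 14.
Peach (assigned level 2): level 0: 14 − 0 = 14; level 1: 21 − 1 = 20; level 2: 25 − 2 = 23. Peach stays.
Average (assigned level 1): level 0: 14 − 0 = 14; level 1: 21 − 5 = 16; level 2: 25 − 10 = 15. Average stays.
Lemon (assigned level 0): level 0: 14 − 0 = 14; level 1: 21 − 11 = 10; level 2: 25 − 22 = 3. Lemon stays.
Every type prefers its assigned level; separation holds.

Yes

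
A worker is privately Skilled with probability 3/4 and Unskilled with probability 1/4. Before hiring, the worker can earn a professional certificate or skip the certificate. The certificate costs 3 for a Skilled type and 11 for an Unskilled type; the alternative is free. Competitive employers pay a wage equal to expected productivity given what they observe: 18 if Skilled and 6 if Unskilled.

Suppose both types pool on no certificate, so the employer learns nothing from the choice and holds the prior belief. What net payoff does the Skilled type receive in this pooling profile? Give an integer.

15

Pooled wage = 3/4·18 + 1/4·6 = 15.
Skilled pays no cost for no certificate, so net payoff = 15.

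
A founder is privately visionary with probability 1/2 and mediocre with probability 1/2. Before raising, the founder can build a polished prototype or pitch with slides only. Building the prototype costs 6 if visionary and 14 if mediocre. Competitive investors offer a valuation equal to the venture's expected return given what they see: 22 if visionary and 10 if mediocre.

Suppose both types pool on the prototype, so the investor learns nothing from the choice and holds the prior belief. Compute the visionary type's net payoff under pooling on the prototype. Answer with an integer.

10

Pooled valuation = 1/2·22 + 1/2·10 = 16.
visionary pays cost 6 for the prototype, so net payoff = 16 − 6 = 10.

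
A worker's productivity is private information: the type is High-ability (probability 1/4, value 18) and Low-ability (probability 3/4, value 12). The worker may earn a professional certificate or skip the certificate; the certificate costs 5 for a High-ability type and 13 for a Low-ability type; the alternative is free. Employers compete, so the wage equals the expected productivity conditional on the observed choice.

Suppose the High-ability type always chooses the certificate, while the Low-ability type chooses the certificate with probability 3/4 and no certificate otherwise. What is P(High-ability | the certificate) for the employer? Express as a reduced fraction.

4/13

P(the certificate) = (1/4)·1 + (3/4)·(3/4) = 13/16.
By Bayes' rule, P(High-ability | the certificate) = (1/4) / (13/16) = 4/13.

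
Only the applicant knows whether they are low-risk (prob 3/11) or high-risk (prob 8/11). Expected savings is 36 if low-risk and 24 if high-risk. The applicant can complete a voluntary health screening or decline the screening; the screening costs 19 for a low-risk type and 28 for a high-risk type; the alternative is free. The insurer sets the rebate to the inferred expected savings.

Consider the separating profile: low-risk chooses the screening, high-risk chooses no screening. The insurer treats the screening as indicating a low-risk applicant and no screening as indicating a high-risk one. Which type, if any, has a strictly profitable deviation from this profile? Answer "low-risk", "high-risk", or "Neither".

The screening pays 36; no screening pays 24.
low-risk: assigned the screening, nets 36 − 19 = 17; deviating to no screening nets 24.
high-risk: assigned no screening, nets 24; deviating to the screening nets 36 − 28 = 8.
The low-risk type gains 7 by deviating.

low-risk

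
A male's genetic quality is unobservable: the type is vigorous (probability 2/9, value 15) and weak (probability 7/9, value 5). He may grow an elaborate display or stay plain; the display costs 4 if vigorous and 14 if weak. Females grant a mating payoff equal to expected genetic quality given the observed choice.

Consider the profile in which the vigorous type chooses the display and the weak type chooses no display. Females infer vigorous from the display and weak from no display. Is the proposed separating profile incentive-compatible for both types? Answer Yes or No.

Yes

Under these beliefs, the display earns mating payoff 15 and no display earns mating payoff 5.
vigorous: the display nets 15 − 4 = 11; no display nets 5. vigorous prefers the display.
weak: the display nets 15 − 14 = 1; no display nets 5. weak prefers no display.
Neither type deviates, so the separating profile is an equilibrium.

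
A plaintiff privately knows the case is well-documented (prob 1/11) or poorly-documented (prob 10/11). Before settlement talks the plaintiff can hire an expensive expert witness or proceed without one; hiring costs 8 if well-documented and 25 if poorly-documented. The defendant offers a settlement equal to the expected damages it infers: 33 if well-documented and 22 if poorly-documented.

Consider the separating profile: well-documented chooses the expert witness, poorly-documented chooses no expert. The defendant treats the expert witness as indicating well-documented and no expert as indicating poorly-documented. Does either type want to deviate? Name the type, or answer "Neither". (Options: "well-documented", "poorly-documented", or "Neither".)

The expert witness pays 33; no expert pays 22.
well-documented: assigned the expert witness, nets 33 − 8 = 25; deviating to no expert nets 22.
poorly-documented: assigned no expert, nets 22; deviating to the expert witness nets 33 − 25 = 8.
Both types strictly prefer their assigned action; no profitable deviation.

Neither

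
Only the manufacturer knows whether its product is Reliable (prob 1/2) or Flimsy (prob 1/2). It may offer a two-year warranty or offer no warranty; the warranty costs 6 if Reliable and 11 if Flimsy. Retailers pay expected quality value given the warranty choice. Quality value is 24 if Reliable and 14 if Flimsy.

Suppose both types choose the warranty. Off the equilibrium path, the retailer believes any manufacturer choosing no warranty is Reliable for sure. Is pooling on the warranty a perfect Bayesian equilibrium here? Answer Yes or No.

No

On path, the retailer holds the prior and pays 1/2·24 + 1/2·14 = 19. Off path (no warranty), believing Reliable, it pays 24.
Reliable: the warranty nets 19 − 6 = 13; no warranty nets 24. Reliable would deviate.
Flimsy: the warranty nets 19 − 11 = 8; no warranty nets 24. Flimsy would deviate.
A type deviates, so pooling fails.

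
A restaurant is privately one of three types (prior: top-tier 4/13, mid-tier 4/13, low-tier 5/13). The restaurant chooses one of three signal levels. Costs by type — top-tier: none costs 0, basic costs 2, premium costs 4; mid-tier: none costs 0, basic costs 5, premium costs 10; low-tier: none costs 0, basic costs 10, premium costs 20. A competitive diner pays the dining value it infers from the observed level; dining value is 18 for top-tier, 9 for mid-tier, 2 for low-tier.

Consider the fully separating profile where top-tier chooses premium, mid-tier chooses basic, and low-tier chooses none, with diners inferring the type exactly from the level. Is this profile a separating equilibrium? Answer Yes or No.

Separating price premiums: premium → 18, basic → 9, none → 2.
top-tier (assigned premium): none: 2 − 0 = 2; basic: 9 − 2 = 7; premium: 18 − 4 = 14. top-tier stays.
mid-tier (assigned basic): none: 2 − 0 = 2; basic: 9 − 5 = 4; premium: 18 − 10 = 8. mid-tier prefers premium.
low-tier (assigned none): none: 2 − 0 = 2; basic: 9 − 10 = -1; premium: 18 − 20 = -2. low-tier stays.
At least one type deviates; the separating profile fails.

No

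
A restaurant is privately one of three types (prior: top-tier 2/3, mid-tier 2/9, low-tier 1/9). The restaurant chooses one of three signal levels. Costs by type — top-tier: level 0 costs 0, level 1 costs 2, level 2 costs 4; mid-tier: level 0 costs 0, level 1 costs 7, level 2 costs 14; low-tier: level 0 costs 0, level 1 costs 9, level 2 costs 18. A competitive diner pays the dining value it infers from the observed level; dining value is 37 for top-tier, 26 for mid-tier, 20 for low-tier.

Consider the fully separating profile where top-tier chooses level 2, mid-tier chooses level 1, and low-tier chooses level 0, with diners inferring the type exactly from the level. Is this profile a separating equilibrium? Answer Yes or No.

Separating price premiums: level 2 → 37, level 1 → 26, level 0 → 20.
top-tier (assigned level 2): level 0: 20 − 0 = 20; level 1: 26 − 2 = 24; level 2: 37 − 4 = 33. top-tier stays.
mid-tier (assigned level 1): level 0: 20 − 0 = 20; level 1: 26 − 7 = 19; level 2: 37 − 14 = 23. mid-tier prefers level 2.
low-tier (assigned level 0): level 0: 20 − 0 = 20; level 1: 26 − 9 = 17; level 2: 37 − 18 = 19. low-tier stays.
At least one type deviates; the separating profile fails.

No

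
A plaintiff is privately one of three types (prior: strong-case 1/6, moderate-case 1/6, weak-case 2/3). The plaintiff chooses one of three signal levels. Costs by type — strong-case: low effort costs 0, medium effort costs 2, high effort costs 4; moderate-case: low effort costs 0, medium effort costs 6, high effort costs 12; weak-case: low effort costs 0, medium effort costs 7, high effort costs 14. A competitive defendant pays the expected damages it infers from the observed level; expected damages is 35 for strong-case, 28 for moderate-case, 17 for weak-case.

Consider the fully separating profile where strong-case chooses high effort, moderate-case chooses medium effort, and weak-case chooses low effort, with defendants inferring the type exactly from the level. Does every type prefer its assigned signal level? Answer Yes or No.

Separating settlements: high effort → 35, medium effort → 28, low effort → 17.
strong-case (assigned high effort): low effort: 17 − 0 = 17; medium effort: 28 − 2 = 26; high effort: 35 − 4 = 31. strong-case stays.
moderate-case (assigned medium effort): low effort: 17 − 0 = 17; medium effort: 28 − 6 = 22; high effort: 35 − 12 = 23. moderate-case prefers high effort.
weak-case (assigned low effort): low effort: 17 − 0 = 17; medium effort: 28 − 7 = 21; high effort: 35 − 14 = 21. weak-case prefers medium effort.
At least one type deviates; the separating profile fails.

No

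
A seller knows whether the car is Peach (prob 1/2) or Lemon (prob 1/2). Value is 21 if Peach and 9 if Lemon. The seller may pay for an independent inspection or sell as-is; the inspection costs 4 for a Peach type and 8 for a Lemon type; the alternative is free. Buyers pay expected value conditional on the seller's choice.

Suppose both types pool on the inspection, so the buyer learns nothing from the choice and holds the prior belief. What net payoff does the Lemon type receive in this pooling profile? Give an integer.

Pooled price = 1/2·21 + 1/2·9 = 15.
Lemon pays cost 8 for the inspection, so net payoff = 15 − 8 = 7.

7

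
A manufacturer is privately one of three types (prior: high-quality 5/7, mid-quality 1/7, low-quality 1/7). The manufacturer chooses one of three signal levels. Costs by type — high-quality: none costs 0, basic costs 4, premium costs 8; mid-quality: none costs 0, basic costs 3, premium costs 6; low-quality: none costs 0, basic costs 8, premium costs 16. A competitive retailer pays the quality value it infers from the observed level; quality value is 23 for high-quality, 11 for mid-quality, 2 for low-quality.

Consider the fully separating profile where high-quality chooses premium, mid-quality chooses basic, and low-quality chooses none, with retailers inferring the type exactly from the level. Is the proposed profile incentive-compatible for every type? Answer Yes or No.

Separating prices: premium → 23, basic → 11, none → 2.
high-quality (assigned premium): none: 2 − 0 = 2; basic: 11 − 4 = 7; premium: 23 − 8 = 15. high-quality stays.
mid-quality (assigned basic): none: 2 − 0 = 2; basic: 11 − 3 = 8; premium: 23 − 6 = 17. mid-quality prefers premium.
low-quality (assigned none): none: 2 − 0 = 2; basic: 11 − 8 = 3; premium: 23 − 16 = 7. low-quality prefers premium.
At least one type deviates; the separating profile fails.

No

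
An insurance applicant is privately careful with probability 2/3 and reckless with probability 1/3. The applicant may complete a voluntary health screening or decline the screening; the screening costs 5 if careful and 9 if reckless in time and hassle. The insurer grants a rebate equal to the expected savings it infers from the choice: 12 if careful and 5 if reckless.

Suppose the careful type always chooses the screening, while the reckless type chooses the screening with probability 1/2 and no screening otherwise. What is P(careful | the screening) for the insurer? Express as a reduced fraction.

4/5

P(the screening) = (2/3)·1 + (1/3)·(1/2) = 5/6.
By Bayes' rule, P(careful | the screening) = (2/3) / (5/6) = 4/5.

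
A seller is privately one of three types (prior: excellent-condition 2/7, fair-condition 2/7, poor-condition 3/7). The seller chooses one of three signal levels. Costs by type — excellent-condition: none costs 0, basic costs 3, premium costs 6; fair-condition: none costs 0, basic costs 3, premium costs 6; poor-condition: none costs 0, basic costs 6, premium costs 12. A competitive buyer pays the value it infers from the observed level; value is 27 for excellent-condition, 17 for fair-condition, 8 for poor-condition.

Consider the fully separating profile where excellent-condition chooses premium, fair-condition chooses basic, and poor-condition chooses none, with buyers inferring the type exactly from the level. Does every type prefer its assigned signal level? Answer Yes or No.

No

Separating prices: premium → 27, basic → 17, none → 8.
excellent-condition (assigned premium): none: 8 − 0 = 8; basic: 17 − 3 = 14; premium: 27 − 6 = 21. excellent-condition stays.
fair-condition (assigned basic): none: 8 − 0 = 8; basic: 17 − 3 = 14; premium: 27 − 6 = 21. fair-condition prefers premium.
poor-condition (assigned none): none: 8 − 0 = 8; basic: 17 − 6 = 11; premium: 27 − 12 = 15. poor-condition prefers premium.
At least one type deviates; the separating profile fails.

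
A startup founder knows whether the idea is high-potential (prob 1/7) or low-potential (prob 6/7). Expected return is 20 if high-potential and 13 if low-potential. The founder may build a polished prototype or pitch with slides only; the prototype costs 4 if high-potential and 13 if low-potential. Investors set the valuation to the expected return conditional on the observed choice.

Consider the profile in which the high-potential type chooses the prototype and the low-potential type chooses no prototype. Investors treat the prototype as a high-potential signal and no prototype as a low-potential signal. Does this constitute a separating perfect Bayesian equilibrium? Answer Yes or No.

Yes

Under these beliefs, the prototype earns valuation 20 and no prototype earns valuation 13.
high-potential: the prototype nets 20 − 4 = 16; no prototype nets 13. high-potential prefers the prototype.
low-potential: the prototype nets 20 − 13 = 7; no prototype nets 13. low-potential prefers no prototype.
Neither type deviates, so the separating profile is an equilibrium.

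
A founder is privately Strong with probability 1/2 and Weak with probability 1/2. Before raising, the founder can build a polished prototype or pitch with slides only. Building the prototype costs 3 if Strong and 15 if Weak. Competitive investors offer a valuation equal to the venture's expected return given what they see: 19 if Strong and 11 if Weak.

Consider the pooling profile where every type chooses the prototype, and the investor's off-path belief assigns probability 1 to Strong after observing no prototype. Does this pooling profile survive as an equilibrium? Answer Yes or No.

On path, the investor holds the prior and pays 1/2·19 + 1/2·11 = 15. Off path (no prototype), believing Strong, it pays 19.
Strong: the prototype nets 15 − 3 = 12; no prototype nets 19. Strong would deviate.
Weak: the prototype nets 15 − 15 = 0; no prototype nets 19. Weak would deviate.
A type deviates, so pooling fails.

No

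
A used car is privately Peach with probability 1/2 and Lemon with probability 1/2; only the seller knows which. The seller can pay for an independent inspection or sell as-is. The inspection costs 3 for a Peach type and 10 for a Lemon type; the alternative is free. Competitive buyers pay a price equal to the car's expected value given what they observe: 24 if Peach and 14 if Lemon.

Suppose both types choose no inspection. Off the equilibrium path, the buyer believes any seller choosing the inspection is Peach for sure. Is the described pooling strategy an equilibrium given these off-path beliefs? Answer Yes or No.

On path, the buyer holds the prior and pays 1/2·24 + 1/2·14 = 19. Off path (the inspection), believing Peach, it pays 24.
Peach: no inspection nets 19; the inspection nets 24 − 3 = 21. Peach would deviate.
Lemon: no inspection nets 19; the inspection nets 24 − 10 = 14. Lemon stays.
A type deviates, so pooling fails.

No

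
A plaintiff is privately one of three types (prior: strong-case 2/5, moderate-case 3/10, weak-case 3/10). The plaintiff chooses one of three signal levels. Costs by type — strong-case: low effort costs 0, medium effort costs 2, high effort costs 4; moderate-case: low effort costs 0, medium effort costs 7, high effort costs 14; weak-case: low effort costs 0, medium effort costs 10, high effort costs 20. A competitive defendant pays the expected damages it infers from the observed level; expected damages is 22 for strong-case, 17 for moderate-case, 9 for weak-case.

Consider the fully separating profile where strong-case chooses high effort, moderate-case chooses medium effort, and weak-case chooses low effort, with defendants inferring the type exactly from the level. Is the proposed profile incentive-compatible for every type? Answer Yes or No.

Separating settlements: high effort → 22, medium effort → 17, low effort → 9.
strong-case (assigned high effort): low effort: 9 − 0 = 9; medium effort: 17 − 2 = 15; high effort: 22 − 4 = 18. strong-case stays.
moderate-case (assigned medium effort): low effort: 9 − 0 = 9; medium effort: 17 − 7 = 10; high effort: 22 − 14 = 8. moderate-case stays.
weak-case (assigned low effort): low effort: 9 − 0 = 9; medium effort: 17 − 10 = 7; high effort: 22 − 20 = 2. weak-case stays.
Every type prefers its assigned level; separation holds.

Yes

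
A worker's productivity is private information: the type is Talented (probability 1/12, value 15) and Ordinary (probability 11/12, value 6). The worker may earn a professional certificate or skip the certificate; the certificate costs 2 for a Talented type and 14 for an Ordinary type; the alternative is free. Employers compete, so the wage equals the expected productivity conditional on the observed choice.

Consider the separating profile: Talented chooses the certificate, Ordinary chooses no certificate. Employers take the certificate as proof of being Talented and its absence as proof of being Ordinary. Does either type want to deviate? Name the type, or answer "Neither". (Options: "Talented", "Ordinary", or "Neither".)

The certificate pays 15; no certificate pays 6.
Talented: assigned the certificate, nets 15 − 2 = 13; deviating to no certificate nets 6.
Ordinary: assigned no certificate, nets 6; deviating to the certificate nets 15 − 14 = 1.
Both types strictly prefer their assigned action; no profitable deviation.

Neither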